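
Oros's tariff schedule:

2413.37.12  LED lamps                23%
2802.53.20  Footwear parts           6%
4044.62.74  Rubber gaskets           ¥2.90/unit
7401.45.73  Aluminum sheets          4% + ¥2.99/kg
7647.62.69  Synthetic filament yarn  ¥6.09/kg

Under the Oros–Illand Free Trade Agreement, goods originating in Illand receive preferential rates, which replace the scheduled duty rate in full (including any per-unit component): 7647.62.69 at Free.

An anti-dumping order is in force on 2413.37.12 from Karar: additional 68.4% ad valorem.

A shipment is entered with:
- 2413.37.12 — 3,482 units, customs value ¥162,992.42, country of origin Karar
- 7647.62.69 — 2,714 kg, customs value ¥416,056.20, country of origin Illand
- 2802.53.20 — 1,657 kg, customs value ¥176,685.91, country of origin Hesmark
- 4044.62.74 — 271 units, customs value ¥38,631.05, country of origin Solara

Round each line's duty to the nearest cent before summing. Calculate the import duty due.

Line 1 (2413.37.12, Karar, 3,482 units, ¥162,992.42):
Base rate for 2413.37.12 is 23%.
Additional duty on 2413.37.12 from Karar: +68.4%. Applied ad valorem rate: 23% + 68.4% = 91.4%.
Duty = ¥162,992.42 × 91.4% = ¥148,975.07.
Line 2 (7647.62.69, Illand, 2,714 kg, ¥416,056.20):
Base rate for 7647.62.69 is ¥6.09/kg.
Origin Illand qualifies under the Oros–Illand agreement and 7647.62.69 is covered: preferential rate Free applies instead.
Duty = ¥416,056.20 × 0% = ¥0.00.
Line 3 (2802.53.20, Hesmark, 1,657 kg, ¥176,685.91):
Base rate for 2802.53.20 is 6%.
Duty = ¥176,685.91 × 6% = ¥10,601.15.
Line 4 (4044.62.74, Solara, 271 units, ¥38,631.05):
Base rate for 4044.62.74 is ¥2.90/unit.
Duty = 271 × ¥2.90 = ¥785.90.
Total = ¥148,975.07 + ¥0.00 + ¥10,601.15 + ¥785.90 = ¥160,362.12.

¥160,362.12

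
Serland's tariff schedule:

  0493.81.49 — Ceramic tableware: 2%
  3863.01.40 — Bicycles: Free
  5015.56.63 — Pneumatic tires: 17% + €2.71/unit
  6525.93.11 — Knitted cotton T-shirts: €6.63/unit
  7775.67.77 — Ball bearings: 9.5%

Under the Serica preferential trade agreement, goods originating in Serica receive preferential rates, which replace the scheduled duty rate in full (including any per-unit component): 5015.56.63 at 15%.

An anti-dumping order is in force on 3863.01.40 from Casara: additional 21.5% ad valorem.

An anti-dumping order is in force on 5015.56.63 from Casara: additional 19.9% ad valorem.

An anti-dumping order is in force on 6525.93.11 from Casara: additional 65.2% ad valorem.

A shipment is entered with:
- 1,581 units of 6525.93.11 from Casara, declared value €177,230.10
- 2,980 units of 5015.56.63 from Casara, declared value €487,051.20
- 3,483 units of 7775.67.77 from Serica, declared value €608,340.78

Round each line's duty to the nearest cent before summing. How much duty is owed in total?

€371,626.12

Line 1 (6525.93.11, Casara, 1,581 units, €177,230.10):
Base rate for 6525.93.11 is €6.63/unit.
Additional duty on 6525.93.11 from Casara: +65.2% ad valorem. Applied ad valorem rate = 65.2%.
Duty = €177,230.10 × 65.2% + 1,581 × €6.63 = €126,036.06.
Line 2 (5015.56.63, Casara, 2,980 units, €487,051.20):
Base rate for 5015.56.63 is 17% + €2.71/unit.
5015.56.63 has an FTA preferential rate, but origin Casara is not Serica; base rate stands.
Additional duty on 5015.56.63 from Casara: +19.9%. Applied ad valorem rate: 17% + 19.9% = 36.9%.
Duty = €487,051.20 × 36.9% + 2,980 × €2.71 = €187,797.69.
Line 3 (7775.67.77, Serica, 3,483 units, €608,340.78):
Base rate for 7775.67.77 is 9.5%.
Origin Serica is the FTA partner but 7775.67.77 is not on the preference list; base rate stands.
Duty = €608,340.78 × 9.5% = €57,792.37.
Total = €126,036.06 + €187,797.69 + €57,792.37 = €371,626.12.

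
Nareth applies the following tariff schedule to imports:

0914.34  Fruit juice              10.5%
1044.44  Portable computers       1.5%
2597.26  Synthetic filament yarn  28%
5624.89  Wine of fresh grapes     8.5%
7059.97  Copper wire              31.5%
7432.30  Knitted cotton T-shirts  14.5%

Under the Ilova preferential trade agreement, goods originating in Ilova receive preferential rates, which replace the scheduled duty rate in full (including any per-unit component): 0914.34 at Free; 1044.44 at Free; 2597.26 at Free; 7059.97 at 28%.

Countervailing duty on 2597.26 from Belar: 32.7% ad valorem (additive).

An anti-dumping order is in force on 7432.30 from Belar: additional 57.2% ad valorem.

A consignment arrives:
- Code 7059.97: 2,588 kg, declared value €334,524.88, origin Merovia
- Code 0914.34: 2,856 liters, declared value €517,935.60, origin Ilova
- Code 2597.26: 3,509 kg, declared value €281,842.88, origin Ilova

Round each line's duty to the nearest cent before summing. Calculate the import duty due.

€105,375.34

Line 1 (7059.97, Merovia, 2,588 kg, €334,524.88):
Base rate for 7059.97 is 31.5%.
7059.97 has an FTA preferential rate, but origin Merovia is not Ilova; base rate stands.
Duty = €334,524.88 × 31.5% = €105,375.34.
Line 2 (0914.34, Ilova, 2,856 liters, €517,935.60):
Base rate for 0914.34 is 10.5%.
Origin Ilova qualifies under the Nareth–Ilova agreement and 0914.34 is covered: preferential rate Free applies instead.
Duty = €517,935.60 × 0% = €0.00.
Line 3 (2597.26, Ilova, 3,509 kg, €281,842.88):
Base rate for 2597.26 is 28%.
Origin Ilova qualifies under the Nareth–Ilova agreement and 2597.26 is covered: preferential rate Free applies instead.
The additional-duty order on 2597.26 targets Belar, not Ilova; it does not apply.
Duty = €281,842.88 × 0% = €0.00.
Total = €105,375.34 + €0.00 + €0.00 = €105,375.34.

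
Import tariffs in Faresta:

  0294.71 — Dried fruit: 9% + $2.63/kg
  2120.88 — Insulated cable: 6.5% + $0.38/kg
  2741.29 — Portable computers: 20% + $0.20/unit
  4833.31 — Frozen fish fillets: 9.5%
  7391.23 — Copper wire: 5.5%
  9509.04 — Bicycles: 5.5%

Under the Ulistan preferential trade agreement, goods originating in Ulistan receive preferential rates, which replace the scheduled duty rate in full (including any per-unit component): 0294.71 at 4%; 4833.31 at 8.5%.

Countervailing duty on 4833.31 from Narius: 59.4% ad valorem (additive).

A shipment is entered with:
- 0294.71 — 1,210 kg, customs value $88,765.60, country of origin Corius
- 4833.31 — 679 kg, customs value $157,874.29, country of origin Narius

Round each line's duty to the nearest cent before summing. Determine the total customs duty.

$119,946.59

Line 1 (0294.71, Corius, 1,210 kg, $88,765.60):
Base rate for 0294.71 is 9% + $2.63/kg.
0294.71 has an FTA preferential rate, but origin Corius is not Ulistan; base rate stands.
Duty = $88,765.60 × 9% + 1,210 × $2.63 = $11,171.20.
Line 2 (4833.31, Narius, 679 kg, $157,874.29):
Base rate for 4833.31 is 9.5%.
4833.31 has an FTA preferential rate, but origin Narius is not Ulistan; base rate stands.
Additional duty on 4833.31 from Narius: +59.4%. Applied ad valorem rate: 9.5% + 59.4% = 68.9%.
Duty = $157,874.29 × 68.9% = $108,775.39.
Total = $11,171.20 + $108,775.39 = $119,946.59.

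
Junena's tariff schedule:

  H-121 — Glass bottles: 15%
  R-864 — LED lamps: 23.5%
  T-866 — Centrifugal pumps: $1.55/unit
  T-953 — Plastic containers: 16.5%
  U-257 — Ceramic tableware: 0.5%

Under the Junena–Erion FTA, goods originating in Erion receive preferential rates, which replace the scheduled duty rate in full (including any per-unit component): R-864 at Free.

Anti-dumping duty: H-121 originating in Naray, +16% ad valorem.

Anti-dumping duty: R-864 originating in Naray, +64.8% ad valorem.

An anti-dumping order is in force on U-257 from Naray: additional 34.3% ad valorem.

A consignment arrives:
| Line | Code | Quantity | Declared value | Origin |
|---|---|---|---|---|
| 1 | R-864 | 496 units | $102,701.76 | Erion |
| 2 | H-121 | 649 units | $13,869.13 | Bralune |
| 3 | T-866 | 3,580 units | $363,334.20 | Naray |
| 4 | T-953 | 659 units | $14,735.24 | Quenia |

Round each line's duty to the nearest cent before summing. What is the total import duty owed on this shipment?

$10,060.68

Line 1 (R-864, Erion, 496 units, $102,701.76):
Base rate for R-864 is 23.5%.
Origin Erion qualifies under the Junena–Erion agreement and R-864 is covered: preferential rate Free applies instead.
The additional-duty order on R-864 targets Naray, not Erion; it does not apply.
Duty = $102,701.76 × 0% = $0.00.
Line 2 (H-121, Bralune, 649 units, $13,869.13):
Base rate for H-121 is 15%.
The additional-duty order on H-121 targets Naray, not Bralune; it does not apply.
Duty = $13,869.13 × 15% = $2,080.37.
Line 3 (T-866, Naray, 3,580 units, $363,334.20):
Base rate for T-866 is $1.55/unit.
Duty = 3,580 × $1.55 = $5,549.00.
Line 4 (T-953, Quenia, 659 units, $14,735.24):
Base rate for T-953 is 16.5%.
Duty = $14,735.24 × 16.5% = $2,431.31.
Total = $0.00 + $2,080.37 + $5,549.00 + $2,431.31 = $10,060.68.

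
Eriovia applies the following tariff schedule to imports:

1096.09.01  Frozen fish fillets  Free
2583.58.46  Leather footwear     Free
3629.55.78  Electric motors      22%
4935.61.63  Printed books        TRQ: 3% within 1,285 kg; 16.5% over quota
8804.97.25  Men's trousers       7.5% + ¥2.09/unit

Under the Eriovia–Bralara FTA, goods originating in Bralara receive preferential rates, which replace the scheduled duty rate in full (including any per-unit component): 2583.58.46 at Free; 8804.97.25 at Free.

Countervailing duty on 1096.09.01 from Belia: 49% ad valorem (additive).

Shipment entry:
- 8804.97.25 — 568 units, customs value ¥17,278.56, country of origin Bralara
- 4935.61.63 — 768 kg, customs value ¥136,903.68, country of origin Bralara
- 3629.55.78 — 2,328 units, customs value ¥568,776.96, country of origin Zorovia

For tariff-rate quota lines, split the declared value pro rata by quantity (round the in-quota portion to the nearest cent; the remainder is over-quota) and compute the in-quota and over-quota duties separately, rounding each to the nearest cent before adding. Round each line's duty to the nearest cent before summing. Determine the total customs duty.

¥129,238.04

Line 1 (8804.97.25, Bralara, 568 units, ¥17,278.56):
Base rate for 8804.97.25 is 7.5% + ¥2.09/unit.
Origin Bralara qualifies under the Eriovia–Bralara agreement and 8804.97.25 is covered: preferential rate Free applies instead.
Duty = ¥17,278.56 × 0% = ¥0.00.
Line 2 (4935.61.63, Bralara, 768 kg, ¥136,903.68):
Code 4935.61.63 is under a tariff-rate quota (threshold 1,285 kg). Quantity 768 kg is within the quota, so the in-quota rate 3% applies to the full value.
Duty = ¥136,903.68 × 3% = ¥4,107.11.
Line 3 (3629.55.78, Zorovia, 2,328 units, ¥568,776.96):
Base rate for 3629.55.78 is 22%.
Duty = ¥568,776.96 × 22% = ¥125,130.93.
Total = ¥0.00 + ¥4,107.11 + ¥125,130.93 = ¥129,238.04.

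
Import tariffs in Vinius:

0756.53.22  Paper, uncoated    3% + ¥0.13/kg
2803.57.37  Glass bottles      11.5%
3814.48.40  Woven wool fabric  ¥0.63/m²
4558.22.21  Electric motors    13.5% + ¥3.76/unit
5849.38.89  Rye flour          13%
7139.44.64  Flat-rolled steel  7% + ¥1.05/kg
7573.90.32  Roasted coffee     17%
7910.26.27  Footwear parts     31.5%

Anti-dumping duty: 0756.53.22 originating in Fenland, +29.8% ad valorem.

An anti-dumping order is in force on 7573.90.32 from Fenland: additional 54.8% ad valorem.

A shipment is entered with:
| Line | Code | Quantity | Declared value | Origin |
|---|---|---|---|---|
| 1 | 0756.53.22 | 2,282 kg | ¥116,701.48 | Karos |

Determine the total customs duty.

Line 1 (0756.53.22, Karos, 2,282 kg, ¥116,701.48):
Base rate for 0756.53.22 is 3% + ¥0.13/kg.
The additional-duty order on 0756.53.22 targets Fenland, not Karos; it does not apply.
Duty = ¥116,701.48 × 3% + 2,282 × ¥0.13 = ¥3,797.70.

¥3,797.70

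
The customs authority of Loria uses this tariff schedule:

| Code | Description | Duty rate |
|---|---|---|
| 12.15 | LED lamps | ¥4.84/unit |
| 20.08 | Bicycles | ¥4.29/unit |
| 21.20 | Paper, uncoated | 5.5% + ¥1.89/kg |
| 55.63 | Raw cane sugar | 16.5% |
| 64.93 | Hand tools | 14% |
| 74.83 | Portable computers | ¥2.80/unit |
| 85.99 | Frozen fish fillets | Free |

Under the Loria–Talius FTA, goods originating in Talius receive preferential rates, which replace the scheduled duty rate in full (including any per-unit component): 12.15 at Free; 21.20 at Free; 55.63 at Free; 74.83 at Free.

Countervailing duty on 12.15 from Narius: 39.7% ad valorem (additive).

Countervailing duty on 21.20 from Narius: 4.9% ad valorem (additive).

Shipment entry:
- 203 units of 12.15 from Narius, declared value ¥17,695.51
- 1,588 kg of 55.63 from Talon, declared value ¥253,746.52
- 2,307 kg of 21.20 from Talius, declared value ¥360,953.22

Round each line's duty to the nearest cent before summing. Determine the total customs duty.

¥49,875.82

Line 1 (12.15, Narius, 203 units, ¥17,695.51):
Base rate for 12.15 is ¥4.84/unit.
12.15 has an FTA preferential rate, but origin Narius is not Talius; base rate stands.
Additional duty on 12.15 from Narius: +39.7% ad valorem. Applied ad valorem rate = 39.7%.
Duty = ¥17,695.51 × 39.7% + 203 × ¥4.84 = ¥8,007.64.
Line 2 (55.63, Talon, 1,588 kg, ¥253,746.52):
Base rate for 55.63 is 16.5%.
55.63 has an FTA preferential rate, but origin Talon is not Talius; base rate stands.
Duty = ¥253,746.52 × 16.5% = ¥41,868.18.
Line 3 (21.20, Talius, 2,307 kg, ¥360,953.22):
Base rate for 21.20 is 5.5% + ¥1.89/kg.
Origin Talius qualifies under the Loria–Talius agreement and 21.20 is covered: preferential rate Free applies instead.
The additional-duty order on 21.20 targets Narius, not Talius; it does not apply.
Duty = ¥360,953.22 × 0% = ¥0.00.
Total = ¥8,007.64 + ¥41,868.18 + ¥0.00 = ¥49,875.82.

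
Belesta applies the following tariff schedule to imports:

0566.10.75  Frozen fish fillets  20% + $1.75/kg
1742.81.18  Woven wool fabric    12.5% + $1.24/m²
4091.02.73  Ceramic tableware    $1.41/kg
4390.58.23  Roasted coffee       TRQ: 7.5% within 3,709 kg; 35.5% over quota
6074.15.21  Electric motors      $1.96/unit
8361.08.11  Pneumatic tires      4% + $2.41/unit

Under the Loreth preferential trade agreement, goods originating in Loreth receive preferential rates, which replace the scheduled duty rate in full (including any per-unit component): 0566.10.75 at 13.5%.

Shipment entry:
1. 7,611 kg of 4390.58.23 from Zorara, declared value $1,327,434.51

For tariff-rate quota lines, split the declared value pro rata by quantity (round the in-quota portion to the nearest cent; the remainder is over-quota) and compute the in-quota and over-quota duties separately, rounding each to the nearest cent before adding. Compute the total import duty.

Line 1 (4390.58.23, Zorara, 7,611 kg, $1,327,434.51):
Code 4390.58.23 is under a tariff-rate quota (threshold 3,709 kg). In-quota: 3,709 kg at 7.5%; over-quota: 3,902 kg at 35.5%.
Pro-rata value split: in-quota = $1,327,434.51 × 3,709/7,611 = $646,886.69; over-quota = $1,327,434.51 − $646,886.69 = $680,547.82.
In-quota duty = $646,886.69 × 7.5% = $48,516.50. Over-quota duty = $680,547.82 × 35.5% = $241,594.48.
Line duty = $48,516.50 + $241,594.48 = $290,110.98.

$290,110.98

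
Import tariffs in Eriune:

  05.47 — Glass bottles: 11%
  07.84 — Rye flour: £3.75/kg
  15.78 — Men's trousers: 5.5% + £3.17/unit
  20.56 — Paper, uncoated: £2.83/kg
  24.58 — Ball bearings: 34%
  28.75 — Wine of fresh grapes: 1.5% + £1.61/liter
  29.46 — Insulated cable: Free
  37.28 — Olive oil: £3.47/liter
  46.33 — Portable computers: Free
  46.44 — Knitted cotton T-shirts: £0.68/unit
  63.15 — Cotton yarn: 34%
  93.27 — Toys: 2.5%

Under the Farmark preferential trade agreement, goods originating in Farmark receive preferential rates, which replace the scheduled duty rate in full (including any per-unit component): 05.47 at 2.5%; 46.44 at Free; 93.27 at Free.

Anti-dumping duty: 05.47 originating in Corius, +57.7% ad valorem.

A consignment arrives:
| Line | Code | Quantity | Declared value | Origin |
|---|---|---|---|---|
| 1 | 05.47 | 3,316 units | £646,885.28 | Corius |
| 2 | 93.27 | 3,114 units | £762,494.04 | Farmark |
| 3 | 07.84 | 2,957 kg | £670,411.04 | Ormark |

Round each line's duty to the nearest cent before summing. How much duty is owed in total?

£455,498.94

Line 1 (05.47, Corius, 3,316 units, £646,885.28):
Base rate for 05.47 is 11%.
05.47 has an FTA preferential rate, but origin Corius is not Farmark; base rate stands.
Additional duty on 05.47 from Corius: +57.7%. Applied ad valorem rate: 11% + 57.7% = 68.7%.
Duty = £646,885.28 × 68.7% = £444,410.19.
Line 2 (93.27, Farmark, 3,114 units, £762,494.04):
Base rate for 93.27 is 2.5%.
Origin Farmark qualifies under the Eriune–Farmark agreement and 93.27 is covered: preferential rate Free applies instead.
Duty = £762,494.04 × 0% = £0.00.
Line 3 (07.84, Ormark, 2,957 kg, £670,411.04):
Base rate for 07.84 is £3.75/kg.
Duty = 2,957 × £3.75 = £11,088.75.
Total = £444,410.19 + £0.00 + £11,088.75 = £455,498.94.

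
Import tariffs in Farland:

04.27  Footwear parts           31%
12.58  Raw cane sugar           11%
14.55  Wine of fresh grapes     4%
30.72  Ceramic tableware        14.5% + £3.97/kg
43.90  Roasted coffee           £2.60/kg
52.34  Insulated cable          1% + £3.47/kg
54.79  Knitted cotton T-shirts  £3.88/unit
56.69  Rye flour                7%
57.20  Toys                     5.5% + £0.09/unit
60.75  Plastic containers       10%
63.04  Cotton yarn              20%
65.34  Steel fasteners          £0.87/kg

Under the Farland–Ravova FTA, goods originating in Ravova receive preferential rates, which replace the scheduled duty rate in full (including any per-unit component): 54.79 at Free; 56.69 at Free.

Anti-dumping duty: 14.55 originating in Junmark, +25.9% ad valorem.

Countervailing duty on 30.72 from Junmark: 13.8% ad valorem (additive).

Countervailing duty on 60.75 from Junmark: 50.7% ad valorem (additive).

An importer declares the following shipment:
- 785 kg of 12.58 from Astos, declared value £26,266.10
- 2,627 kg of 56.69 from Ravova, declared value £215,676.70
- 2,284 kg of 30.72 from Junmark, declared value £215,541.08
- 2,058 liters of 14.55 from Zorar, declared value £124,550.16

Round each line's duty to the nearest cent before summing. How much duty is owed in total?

£77,936.89

Line 1 (12.58, Astos, 785 kg, £26,266.10):
Base rate for 12.58 is 11%.
Duty = £26,266.10 × 11% = £2,889.27.
Line 2 (56.69, Ravova, 2,627 kg, £215,676.70):
Base rate for 56.69 is 7%.
Origin Ravova qualifies under the Farland–Ravova agreement and 56.69 is covered: preferential rate Free applies instead.
Duty = £215,676.70 × 0% = £0.00.
Line 3 (30.72, Junmark, 2,284 kg, £215,541.08):
Base rate for 30.72 is 14.5% + £3.97/kg.
Additional duty on 30.72 from Junmark: +13.8%. Applied ad valorem rate: 14.5% + 13.8% = 28.3%.
Duty = £215,541.08 × 28.3% + 2,284 × £3.97 = £70,065.61.
Line 4 (14.55, Zorar, 2,058 liters, £124,550.16):
Base rate for 14.55 is 4%.
The additional-duty order on 14.55 targets Junmark, not Zorar; it does not apply.
Duty = £124,550.16 × 4% = £4,982.01.
Total = £2,889.27 + £0.00 + £70,065.61 + £4,982.01 = £77,936.89.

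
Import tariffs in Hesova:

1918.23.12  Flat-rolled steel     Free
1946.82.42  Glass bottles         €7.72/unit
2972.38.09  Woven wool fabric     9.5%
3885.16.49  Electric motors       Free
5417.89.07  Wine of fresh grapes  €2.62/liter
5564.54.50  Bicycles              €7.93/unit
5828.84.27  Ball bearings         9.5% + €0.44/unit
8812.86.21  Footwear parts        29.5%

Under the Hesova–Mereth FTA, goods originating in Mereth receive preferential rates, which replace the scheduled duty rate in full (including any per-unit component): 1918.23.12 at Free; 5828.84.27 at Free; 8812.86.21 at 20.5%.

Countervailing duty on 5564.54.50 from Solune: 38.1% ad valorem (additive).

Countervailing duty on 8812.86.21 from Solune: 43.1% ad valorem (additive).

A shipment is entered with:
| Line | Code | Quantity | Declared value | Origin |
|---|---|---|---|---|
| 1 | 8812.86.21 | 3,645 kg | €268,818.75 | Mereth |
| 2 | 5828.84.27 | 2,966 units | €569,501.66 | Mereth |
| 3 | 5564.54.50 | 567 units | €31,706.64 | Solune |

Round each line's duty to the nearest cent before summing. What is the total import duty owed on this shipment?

€71,684.38

Line 1 (8812.86.21, Mereth, 3,645 kg, €268,818.75):
Base rate for 8812.86.21 is 29.5%.
Origin Mereth qualifies under the Hesova–Mereth agreement and 8812.86.21 is covered: preferential rate 20.5% applies instead.
The additional-duty order on 8812.86.21 targets Solune, not Mereth; it does not apply.
Duty = €268,818.75 × 20.5% = €55,107.84.
Line 2 (5828.84.27, Mereth, 2,966 units, €569,501.66):
Base rate for 5828.84.27 is 9.5% + €0.44/unit.
Origin Mereth qualifies under the Hesova–Mereth agreement and 5828.84.27 is covered: preferential rate Free applies instead.
Duty = €569,501.66 × 0% = €0.00.
Line 3 (5564.54.50, Solune, 567 units, €31,706.64):
Base rate for 5564.54.50 is €7.93/unit.
Additional duty on 5564.54.50 from Solune: +38.1% ad valorem. Applied ad valorem rate = 38.1%.
Duty = €31,706.64 × 38.1% + 567 × €7.93 = €16,576.54.
Total = €55,107.84 + €0.00 + €16,576.54 = €71,684.38.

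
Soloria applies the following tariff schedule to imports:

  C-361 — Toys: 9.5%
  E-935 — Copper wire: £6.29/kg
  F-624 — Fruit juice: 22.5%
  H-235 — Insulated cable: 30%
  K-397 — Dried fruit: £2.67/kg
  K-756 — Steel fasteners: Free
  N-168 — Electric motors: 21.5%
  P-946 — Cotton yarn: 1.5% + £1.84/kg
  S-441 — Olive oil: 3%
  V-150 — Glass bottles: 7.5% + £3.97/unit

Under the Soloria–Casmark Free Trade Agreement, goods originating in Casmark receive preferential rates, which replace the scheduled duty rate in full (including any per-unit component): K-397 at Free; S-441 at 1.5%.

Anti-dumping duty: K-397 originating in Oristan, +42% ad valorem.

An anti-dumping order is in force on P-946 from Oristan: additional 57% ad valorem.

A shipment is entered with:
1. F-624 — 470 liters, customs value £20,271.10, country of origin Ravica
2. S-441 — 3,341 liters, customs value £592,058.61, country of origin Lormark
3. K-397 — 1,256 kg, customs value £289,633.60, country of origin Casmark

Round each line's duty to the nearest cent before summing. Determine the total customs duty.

£22,322.76

Line 1 (F-624, Ravica, 470 liters, £20,271.10):
Base rate for F-624 is 22.5%.
Duty = £20,271.10 × 22.5% = £4,561.00.
Line 2 (S-441, Lormark, 3,341 liters, £592,058.61):
Base rate for S-441 is 3%.
S-441 has an FTA preferential rate, but origin Lormark is not Casmark; base rate stands.
Duty = £592,058.61 × 3% = £17,761.76.
Line 3 (K-397, Casmark, 1,256 kg, £289,633.60):
Base rate for K-397 is £2.67/kg.
Origin Casmark qualifies under the Soloria–Casmark agreement and K-397 is covered: preferential rate Free applies instead.
The additional-duty order on K-397 targets Oristan, not Casmark; it does not apply.
Duty = £289,633.60 × 0% = £0.00.
Total = £4,561.00 + £17,761.76 + £0.00 = £22,322.76.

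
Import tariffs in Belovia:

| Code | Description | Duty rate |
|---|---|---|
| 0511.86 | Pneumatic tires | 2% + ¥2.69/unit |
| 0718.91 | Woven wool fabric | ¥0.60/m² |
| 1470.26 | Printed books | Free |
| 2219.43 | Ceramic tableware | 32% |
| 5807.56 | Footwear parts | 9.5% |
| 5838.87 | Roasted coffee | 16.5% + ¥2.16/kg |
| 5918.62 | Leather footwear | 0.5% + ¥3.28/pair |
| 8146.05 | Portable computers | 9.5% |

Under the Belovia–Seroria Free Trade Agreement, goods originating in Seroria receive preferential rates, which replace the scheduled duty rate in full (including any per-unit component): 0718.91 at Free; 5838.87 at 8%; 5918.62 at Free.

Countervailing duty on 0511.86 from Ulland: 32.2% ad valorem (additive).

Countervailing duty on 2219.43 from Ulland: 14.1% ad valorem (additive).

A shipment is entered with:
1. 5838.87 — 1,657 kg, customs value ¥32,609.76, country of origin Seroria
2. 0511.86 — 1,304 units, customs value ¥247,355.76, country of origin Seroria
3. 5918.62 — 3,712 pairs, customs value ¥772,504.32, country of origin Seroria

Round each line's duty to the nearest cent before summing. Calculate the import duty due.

¥11,063.66

Line 1 (5838.87, Seroria, 1,657 kg, ¥32,609.76):
Base rate for 5838.87 is 16.5% + ¥2.16/kg.
Origin Seroria qualifies under the Belovia–Seroria agreement and 5838.87 is covered: preferential rate 8% applies instead.
Duty = ¥32,609.76 × 8% = ¥2,608.78.
Line 2 (0511.86, Seroria, 1,304 units, ¥247,355.76):
Base rate for 0511.86 is 2% + ¥2.69/unit.
Origin Seroria is the FTA partner but 0511.86 is not on the preference list; base rate stands.
The additional-duty order on 0511.86 targets Ulland, not Seroria; it does not apply.
Duty = ¥247,355.76 × 2% + 1,304 × ¥2.69 = ¥8,454.88.
Line 3 (5918.62, Seroria, 3,712 pairs, ¥772,504.32):
Base rate for 5918.62 is 0.5% + ¥3.28/pair.
Origin Seroria qualifies under the Belovia–Seroria agreement and 5918.62 is covered: preferential rate Free applies instead.
Duty = ¥772,504.32 × 0% = ¥0.00.
Total = ¥2,608.78 + ¥8,454.88 + ¥0.00 = ¥11,063.66.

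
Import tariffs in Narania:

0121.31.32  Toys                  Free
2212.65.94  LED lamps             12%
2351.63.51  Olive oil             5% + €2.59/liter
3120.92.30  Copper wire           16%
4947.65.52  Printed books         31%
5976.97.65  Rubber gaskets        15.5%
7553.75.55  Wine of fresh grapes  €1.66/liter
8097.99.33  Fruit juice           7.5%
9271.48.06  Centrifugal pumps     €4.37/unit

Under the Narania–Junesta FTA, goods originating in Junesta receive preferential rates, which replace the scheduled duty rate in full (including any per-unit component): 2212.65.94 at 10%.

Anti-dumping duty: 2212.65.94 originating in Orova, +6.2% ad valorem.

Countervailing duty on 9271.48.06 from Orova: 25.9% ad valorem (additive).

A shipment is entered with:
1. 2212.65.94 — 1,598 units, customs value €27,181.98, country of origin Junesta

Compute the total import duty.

€2,718.20

Line 1 (2212.65.94, Junesta, 1,598 units, €27,181.98):
Base rate for 2212.65.94 is 12%.
Origin Junesta qualifies under the Narania–Junesta agreement and 2212.65.94 is covered: preferential rate 10% applies instead.
The additional-duty order on 2212.65.94 targets Orova, not Junesta; it does not apply.
Duty = €27,181.98 × 10% = €2,718.20.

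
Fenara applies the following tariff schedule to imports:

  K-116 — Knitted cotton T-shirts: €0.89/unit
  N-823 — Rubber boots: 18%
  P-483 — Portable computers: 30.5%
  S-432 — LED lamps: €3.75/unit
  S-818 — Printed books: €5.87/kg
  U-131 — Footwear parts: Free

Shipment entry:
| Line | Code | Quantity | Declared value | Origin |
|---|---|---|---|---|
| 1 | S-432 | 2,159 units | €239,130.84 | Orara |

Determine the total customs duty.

Line 1 (S-432, Orara, 2,159 units, €239,130.84):
Base rate for S-432 is €3.75/unit.
Duty = 2,159 × €3.75 = €8,096.25.

€8,096.25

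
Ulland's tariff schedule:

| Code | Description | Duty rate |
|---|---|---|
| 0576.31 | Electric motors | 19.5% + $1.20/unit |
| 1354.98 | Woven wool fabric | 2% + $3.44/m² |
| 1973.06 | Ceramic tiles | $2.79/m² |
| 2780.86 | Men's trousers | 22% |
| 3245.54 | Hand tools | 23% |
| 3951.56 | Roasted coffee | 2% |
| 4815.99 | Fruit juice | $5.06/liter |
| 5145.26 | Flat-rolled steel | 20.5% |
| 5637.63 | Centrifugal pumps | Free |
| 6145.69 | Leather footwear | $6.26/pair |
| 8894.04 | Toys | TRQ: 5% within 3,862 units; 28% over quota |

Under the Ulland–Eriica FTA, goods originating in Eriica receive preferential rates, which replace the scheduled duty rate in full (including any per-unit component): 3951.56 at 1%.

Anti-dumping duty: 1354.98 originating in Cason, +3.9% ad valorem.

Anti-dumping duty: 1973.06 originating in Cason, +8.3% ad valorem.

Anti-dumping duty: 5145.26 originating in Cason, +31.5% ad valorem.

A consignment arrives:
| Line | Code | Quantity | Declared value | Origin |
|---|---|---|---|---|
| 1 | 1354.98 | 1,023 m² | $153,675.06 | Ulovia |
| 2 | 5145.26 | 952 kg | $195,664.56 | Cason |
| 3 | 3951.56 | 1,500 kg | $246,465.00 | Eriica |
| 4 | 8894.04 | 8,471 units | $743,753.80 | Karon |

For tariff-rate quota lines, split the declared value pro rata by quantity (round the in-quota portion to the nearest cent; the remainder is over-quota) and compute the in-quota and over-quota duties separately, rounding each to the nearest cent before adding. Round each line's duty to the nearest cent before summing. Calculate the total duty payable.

$241,064.68

Line 1 (1354.98, Ulovia, 1,023 m², $153,675.06):
Base rate for 1354.98 is 2% + $3.44/m².
The additional-duty order on 1354.98 targets Cason, not Ulovia; it does not apply.
Duty = $153,675.06 × 2% + 1,023 × $3.44 = $6,592.62.
Line 2 (5145.26, Cason, 952 kg, $195,664.56):
Base rate for 5145.26 is 20.5%.
Additional duty on 5145.26 from Cason: +31.5%. Applied ad valorem rate: 20.5% + 31.5% = 52%.
Duty = $195,664.56 × 52% = $101,745.57.
Line 3 (3951.56, Eriica, 1,500 kg, $246,465.00):
Base rate for 3951.56 is 2%.
Origin Eriica qualifies under the Ulland–Eriica agreement and 3951.56 is covered: preferential rate 1% applies instead.
Duty = $246,465.00 × 1% = $2,464.65.
Line 4 (8894.04, Karon, 8,471 units, $743,753.80):
Code 8894.04 is under a tariff-rate quota (threshold 3,862 units). In-quota: 3,862 units at 5%; over-quota: 4,609 units at 28%.
Pro-rata value split: in-quota = $743,753.80 × 3,862/8,471 = $339,083.60; over-quota = $743,753.80 − $339,083.60 = $404,670.20.
In-quota duty = $339,083.60 × 5% = $16,954.18. Over-quota duty = $404,670.20 × 28% = $113,307.66.
Line duty = $16,954.18 + $113,307.66 = $130,261.84.
Total = $6,592.62 + $101,745.57 + $2,464.65 + $130,261.84 = $241,064.68.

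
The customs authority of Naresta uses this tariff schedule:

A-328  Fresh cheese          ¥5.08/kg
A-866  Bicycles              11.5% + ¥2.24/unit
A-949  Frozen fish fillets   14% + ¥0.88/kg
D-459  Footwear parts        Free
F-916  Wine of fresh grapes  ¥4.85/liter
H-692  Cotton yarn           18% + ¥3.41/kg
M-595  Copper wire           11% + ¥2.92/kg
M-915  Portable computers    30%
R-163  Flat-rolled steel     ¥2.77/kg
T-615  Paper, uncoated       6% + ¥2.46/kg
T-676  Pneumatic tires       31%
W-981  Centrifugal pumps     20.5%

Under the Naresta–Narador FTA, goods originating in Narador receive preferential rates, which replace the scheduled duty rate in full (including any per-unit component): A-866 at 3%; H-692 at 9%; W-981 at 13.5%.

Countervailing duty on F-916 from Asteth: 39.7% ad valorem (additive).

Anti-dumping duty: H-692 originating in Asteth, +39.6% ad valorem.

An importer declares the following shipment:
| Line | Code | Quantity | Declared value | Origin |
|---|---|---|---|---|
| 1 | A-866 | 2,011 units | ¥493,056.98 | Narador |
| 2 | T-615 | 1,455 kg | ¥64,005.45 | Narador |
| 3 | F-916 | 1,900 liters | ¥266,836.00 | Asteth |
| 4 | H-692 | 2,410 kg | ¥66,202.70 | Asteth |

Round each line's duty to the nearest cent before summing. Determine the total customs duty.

Line 1 (A-866, Narador, 2,011 units, ¥493,056.98):
Base rate for A-866 is 11.5% + ¥2.24/unit.
Origin Narador qualifies under the Naresta–Narador agreement and A-866 is covered: preferential rate 3% applies instead.
Duty = ¥493,056.98 × 3% = ¥14,791.71.
Line 2 (T-615, Narador, 1,455 kg, ¥64,005.45):
Base rate for T-615 is 6% + ¥2.46/kg.
Origin Narador is the FTA partner but T-615 is not on the preference list; base rate stands.
Duty = ¥64,005.45 × 6% + 1,455 × ¥2.46 = ¥7,419.63.
Line 3 (F-916, Asteth, 1,900 liters, ¥266,836.00):
Base rate for F-916 is ¥4.85/liter.
Additional duty on F-916 from Asteth: +39.7% ad valorem. Applied ad valorem rate = 39.7%.
Duty = ¥266,836.00 × 39.7% + 1,900 × ¥4.85 = ¥115,148.89.
Line 4 (H-692, Asteth, 2,410 kg, ¥66,202.70):
Base rate for H-692 is 18% + ¥3.41/kg.
H-692 has an FTA preferential rate, but origin Asteth is not Narador; base rate stands.
Additional duty on H-692 from Asteth: +39.6%. Applied ad valorem rate: 18% + 39.6% = 57.6%.
Duty = ¥66,202.70 × 57.6% + 2,410 × ¥3.41 = ¥46,350.86.
Total = ¥14,791.71 + ¥7,419.63 + ¥115,148.89 + ¥46,350.86 = ¥183,711.09.

¥183,711.09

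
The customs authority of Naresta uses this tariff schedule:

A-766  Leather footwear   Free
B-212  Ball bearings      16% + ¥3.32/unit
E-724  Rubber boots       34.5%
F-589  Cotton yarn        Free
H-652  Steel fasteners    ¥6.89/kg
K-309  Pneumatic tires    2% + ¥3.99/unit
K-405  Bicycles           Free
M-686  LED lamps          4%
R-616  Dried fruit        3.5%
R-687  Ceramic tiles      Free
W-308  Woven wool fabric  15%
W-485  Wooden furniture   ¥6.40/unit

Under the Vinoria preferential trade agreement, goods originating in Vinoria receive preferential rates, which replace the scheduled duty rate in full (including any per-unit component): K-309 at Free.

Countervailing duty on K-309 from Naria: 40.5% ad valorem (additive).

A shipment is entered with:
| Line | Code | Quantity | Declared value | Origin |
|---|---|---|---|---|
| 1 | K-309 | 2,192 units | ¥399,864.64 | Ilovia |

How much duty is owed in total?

¥16,743.37

Line 1 (K-309, Ilovia, 2,192 units, ¥399,864.64):
Base rate for K-309 is 2% + ¥3.99/unit.
K-309 has an FTA preferential rate, but origin Ilovia is not Vinoria; base rate stands.
The additional-duty order on K-309 targets Naria, not Ilovia; it does not apply.
Duty = ¥399,864.64 × 2% + 2,192 × ¥3.99 = ¥16,743.37.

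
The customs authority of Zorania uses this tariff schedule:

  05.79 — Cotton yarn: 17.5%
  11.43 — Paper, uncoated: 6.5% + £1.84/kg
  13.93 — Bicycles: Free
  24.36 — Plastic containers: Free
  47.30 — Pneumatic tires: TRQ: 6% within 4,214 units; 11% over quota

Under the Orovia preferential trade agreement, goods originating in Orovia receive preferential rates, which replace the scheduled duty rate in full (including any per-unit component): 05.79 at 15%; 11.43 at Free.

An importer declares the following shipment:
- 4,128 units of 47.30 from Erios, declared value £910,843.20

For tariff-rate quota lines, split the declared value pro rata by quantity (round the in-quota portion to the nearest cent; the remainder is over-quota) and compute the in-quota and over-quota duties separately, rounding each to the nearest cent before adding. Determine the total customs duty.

£54,650.59

Line 1 (47.30, Erios, 4,128 units, £910,843.20):
Code 47.30 is under a tariff-rate quota (threshold 4,214 units). Quantity 4,128 units is within the quota, so the in-quota rate 6% applies to the full value.
Duty = £910,843.20 × 6% = £54,650.59.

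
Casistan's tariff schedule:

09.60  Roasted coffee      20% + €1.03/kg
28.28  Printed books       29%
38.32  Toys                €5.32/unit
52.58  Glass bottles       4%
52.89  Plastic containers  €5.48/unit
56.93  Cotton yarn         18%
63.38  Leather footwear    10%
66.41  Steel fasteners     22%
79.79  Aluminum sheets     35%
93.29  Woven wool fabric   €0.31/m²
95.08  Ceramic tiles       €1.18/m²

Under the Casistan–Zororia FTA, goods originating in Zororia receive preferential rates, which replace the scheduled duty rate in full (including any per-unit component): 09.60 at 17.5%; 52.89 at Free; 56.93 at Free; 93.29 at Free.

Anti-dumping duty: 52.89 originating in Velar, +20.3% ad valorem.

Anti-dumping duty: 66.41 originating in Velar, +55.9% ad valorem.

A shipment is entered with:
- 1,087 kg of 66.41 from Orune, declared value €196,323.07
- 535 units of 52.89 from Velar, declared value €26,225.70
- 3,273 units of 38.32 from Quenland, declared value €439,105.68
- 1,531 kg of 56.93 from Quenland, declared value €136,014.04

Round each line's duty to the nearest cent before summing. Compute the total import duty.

Line 1 (66.41, Orune, 1,087 kg, €196,323.07):
Base rate for 66.41 is 22%.
The additional-duty order on 66.41 targets Velar, not Orune; it does not apply.
Duty = €196,323.07 × 22% = €43,191.08.
Line 2 (52.89, Velar, 535 units, €26,225.70):
Base rate for 52.89 is €5.48/unit.
52.89 has an FTA preferential rate, but origin Velar is not Zororia; base rate stands.
Additional duty on 52.89 from Velar: +20.3% ad valorem. Applied ad valorem rate = 20.3%.
Duty = €26,225.70 × 20.3% + 535 × €5.48 = €8,255.62.
Line 3 (38.32, Quenland, 3,273 units, €439,105.68):
Base rate for 38.32 is €5.32/unit.
Duty = 3,273 × €5.32 = €17,412.36.
Line 4 (56.93, Quenland, 1,531 kg, €136,014.04):
Base rate for 56.93 is 18%.
56.93 has an FTA preferential rate, but origin Quenland is not Zororia; base rate stands.
Duty = €136,014.04 × 18% = €24,482.53.
Total = €43,191.08 + €8,255.62 + €17,412.36 + €24,482.53 = €93,341.59.

€93,341.59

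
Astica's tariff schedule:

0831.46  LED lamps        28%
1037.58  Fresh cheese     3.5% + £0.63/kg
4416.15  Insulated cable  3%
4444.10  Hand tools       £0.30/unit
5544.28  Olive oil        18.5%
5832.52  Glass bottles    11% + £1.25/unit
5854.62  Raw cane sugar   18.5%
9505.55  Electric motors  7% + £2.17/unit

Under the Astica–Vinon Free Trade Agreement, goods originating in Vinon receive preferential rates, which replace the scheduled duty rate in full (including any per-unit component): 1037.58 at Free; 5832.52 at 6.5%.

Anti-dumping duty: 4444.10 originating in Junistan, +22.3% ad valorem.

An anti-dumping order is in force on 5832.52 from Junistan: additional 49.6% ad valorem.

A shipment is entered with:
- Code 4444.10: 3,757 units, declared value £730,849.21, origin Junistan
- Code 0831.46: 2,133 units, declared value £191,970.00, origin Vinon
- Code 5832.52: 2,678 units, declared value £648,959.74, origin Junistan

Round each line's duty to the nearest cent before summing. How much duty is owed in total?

Line 1 (4444.10, Junistan, 3,757 units, £730,849.21):
Base rate for 4444.10 is £0.30/unit.
Additional duty on 4444.10 from Junistan: +22.3% ad valorem. Applied ad valorem rate = 22.3%.
Duty = £730,849.21 × 22.3% + 3,757 × £0.30 = £164,106.47.
Line 2 (0831.46, Vinon, 2,133 units, £191,970.00):
Base rate for 0831.46 is 28%.
Origin Vinon is the FTA partner but 0831.46 is not on the preference list; base rate stands.
Duty = £191,970.00 × 28% = £53,751.60.
Line 3 (5832.52, Junistan, 2,678 units, £648,959.74):
Base rate for 5832.52 is 11% + £1.25/unit.
5832.52 has an FTA preferential rate, but origin Junistan is not Vinon; base rate stands.
Additional duty on 5832.52 from Junistan: +49.6%. Applied ad valorem rate: 11% + 49.6% = 60.6%.
Duty = £648,959.74 × 60.6% + 2,678 × £1.25 = £396,617.10.
Total = £164,106.47 + £53,751.60 + £396,617.10 = £614,475.17.

£614,475.17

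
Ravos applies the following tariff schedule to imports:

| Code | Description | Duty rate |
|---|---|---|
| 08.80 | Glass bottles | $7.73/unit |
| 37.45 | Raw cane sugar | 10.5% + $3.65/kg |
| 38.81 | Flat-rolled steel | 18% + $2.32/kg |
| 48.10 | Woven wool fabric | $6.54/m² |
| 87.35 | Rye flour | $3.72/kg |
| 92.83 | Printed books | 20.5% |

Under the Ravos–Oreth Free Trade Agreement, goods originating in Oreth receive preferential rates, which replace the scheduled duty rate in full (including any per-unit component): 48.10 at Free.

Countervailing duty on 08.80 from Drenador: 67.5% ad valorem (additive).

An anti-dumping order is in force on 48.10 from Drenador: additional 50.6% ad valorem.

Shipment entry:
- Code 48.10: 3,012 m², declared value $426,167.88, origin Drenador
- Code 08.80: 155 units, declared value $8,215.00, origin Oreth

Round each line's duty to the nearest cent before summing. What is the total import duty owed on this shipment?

Line 1 (48.10, Drenador, 3,012 m², $426,167.88):
Base rate for 48.10 is $6.54/m².
48.10 has an FTA preferential rate, but origin Drenador is not Oreth; base rate stands.
Additional duty on 48.10 from Drenador: +50.6% ad valorem. Applied ad valorem rate = 50.6%.
Duty = $426,167.88 × 50.6% + 3,012 × $6.54 = $235,339.43.
Line 2 (08.80, Oreth, 155 units, $8,215.00):
Base rate for 08.80 is $7.73/unit.
Origin Oreth is the FTA partner but 08.80 is not on the preference list; base rate stands.
The additional-duty order on 08.80 targets Drenador, not Oreth; it does not apply.
Duty = 155 × $7.73 = $1,198.15.
Total = $235,339.43 + $1,198.15 = $236,537.58.

$236,537.58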